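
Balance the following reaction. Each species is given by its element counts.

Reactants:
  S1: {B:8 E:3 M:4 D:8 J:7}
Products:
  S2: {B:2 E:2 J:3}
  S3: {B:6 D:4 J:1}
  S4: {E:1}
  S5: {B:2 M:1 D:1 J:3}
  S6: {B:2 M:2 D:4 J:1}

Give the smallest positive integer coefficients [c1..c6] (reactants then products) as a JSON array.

B: 4·8 = 32 | 3·2+1·6+6·0+4·2+6·2 = 32
E: 4·3 = 12 | 3·2+1·0+6·1+4·0+6·0 = 12
M: 4·4 = 16 | 3·0+1·0+6·0+4·1+6·2 = 16
D: 4·8 = 32 | 3·0+1·4+6·0+4·1+6·4 = 32
J: 4·7 = 28 | 3·3+1·1+6·0+4·3+6·1 = 28
gcd(4,3,1,6,4,6) = 1

Coefficients: [4, 3, 1, 6, 4, 6]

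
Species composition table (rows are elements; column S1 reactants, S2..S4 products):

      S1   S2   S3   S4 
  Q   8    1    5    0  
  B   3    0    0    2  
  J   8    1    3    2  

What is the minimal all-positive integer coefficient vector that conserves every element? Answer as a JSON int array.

Q: 2·8 = 16 | 1·1+3·5+3·0 = 16
B: 2·3 = 6 | 1·0+3·0+3·2 = 6
J: 2·8 = 16 | 1·1+3·3+3·2 = 16
gcd(2,1,3,3) = 1

Coefficients: [2, 1, 3, 3]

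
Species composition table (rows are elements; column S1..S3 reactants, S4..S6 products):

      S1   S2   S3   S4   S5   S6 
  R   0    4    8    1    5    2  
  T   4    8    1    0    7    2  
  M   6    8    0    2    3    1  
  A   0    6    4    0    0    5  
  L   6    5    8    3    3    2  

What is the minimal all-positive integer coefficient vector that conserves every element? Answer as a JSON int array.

R: 1·0+2·4+2·8 = 24 | 6·1+2·5+4·2 = 24
T: 1·4+2·8+2·1 = 22 | 6·0+2·7+4·2 = 22
M: 1·6+2·8+2·0 = 22 | 6·2+2·3+4·1 = 22
A: 1·0+2·6+2·4 = 20 | 6·0+2·0+4·5 = 20
L: 1·6+2·5+2·8 = 32 | 6·3+2·3+4·2 = 32
gcd(1,2,2,6,2,4) = 1

Coefficients: [1, 2, 2, 6, 2, 4]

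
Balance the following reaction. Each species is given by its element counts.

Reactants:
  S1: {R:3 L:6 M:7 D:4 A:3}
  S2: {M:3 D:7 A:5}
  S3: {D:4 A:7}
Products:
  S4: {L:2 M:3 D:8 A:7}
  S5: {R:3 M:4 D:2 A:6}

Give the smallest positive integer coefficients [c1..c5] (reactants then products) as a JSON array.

R: 1·3+2·0+2·0 = 3 | 3·0+1·3 = 3
L: 1·6+2·0+2·0 = 6 | 3·2+1·0 = 6
M: 1·7+2·3+2·0 = 13 | 3·3+1·4 = 13
D: 1·4+2·7+2·4 = 26 | 3·8+1·2 = 26
A: 1·3+2·5+2·7 = 27 | 3·7+1·6 = 27
gcd(1,2,2,3,1) = 1

Coefficients: [1, 2, 2, 3, 1]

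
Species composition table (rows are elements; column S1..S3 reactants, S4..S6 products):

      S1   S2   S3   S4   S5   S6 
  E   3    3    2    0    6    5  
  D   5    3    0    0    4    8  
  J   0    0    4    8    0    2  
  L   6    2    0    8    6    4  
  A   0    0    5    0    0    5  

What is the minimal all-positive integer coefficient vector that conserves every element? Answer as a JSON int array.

Coefficients: [6, 6, 4, 1, 4, 4]

E: 6·3+6·3+4·2 = 44 | 1·0+4·6+4·5 = 44
D: 6·5+6·3+4·0 = 48 | 1·0+4·4+4·8 = 48
J: 6·0+6·0+4·4 = 16 | 1·8+4·0+4·2 = 16
L: 6·6+6·2+4·0 = 48 | 1·8+4·6+4·4 = 48
A: 6·0+6·0+4·5 = 20 | 1·0+4·0+4·5 = 20
gcd(6,6,4,1,4,4) = 1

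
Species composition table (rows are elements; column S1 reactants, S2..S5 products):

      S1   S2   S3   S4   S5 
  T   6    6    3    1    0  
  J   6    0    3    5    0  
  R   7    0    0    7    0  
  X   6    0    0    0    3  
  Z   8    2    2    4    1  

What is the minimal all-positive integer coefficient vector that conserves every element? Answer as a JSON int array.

Coefficients: [3, 2, 1, 3, 6]

T: 3·6 = 18 | 2·6+1·3+3·1+6·0 = 18
J: 3·6 = 18 | 2·0+1·3+3·5+6·0 = 18
R: 3·7 = 21 | 2·0+1·0+3·7+6·0 = 21
X: 3·6 = 18 | 2·0+1·0+3·0+6·3 = 18
Z: 3·8 = 24 | 2·2+1·2+3·4+6·1 = 24
gcd(3,2,1,3,6) = 1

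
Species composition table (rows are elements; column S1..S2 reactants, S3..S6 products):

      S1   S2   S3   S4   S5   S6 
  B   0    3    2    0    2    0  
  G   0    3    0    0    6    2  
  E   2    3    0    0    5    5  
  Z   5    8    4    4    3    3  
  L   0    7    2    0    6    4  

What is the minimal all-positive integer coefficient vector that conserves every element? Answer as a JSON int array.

Coefficients: [4, 4, 5, 5, 1, 3]

B: 4·0+4·3 = 12 | 5·2+5·0+1·2+3·0 = 12
G: 4·0+4·3 = 12 | 5·0+5·0+1·6+3·2 = 12
E: 4·2+4·3 = 20 | 5·0+5·0+1·5+3·5 = 20
Z: 4·5+4·8 = 52 | 5·4+5·4+1·3+3·3 = 52
L: 4·0+4·7 = 28 | 5·2+5·0+1·6+3·4 = 28
gcd(4,4,5,5,1,3) = 1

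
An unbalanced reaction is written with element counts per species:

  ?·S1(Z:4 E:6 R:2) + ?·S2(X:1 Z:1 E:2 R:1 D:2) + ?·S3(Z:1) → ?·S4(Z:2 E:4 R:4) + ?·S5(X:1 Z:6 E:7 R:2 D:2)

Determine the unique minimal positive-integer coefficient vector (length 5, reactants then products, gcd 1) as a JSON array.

X: 4·0+4·1+6·0 = 4 | 1·0+4·1 = 4
Z: 4·4+4·1+6·1 = 26 | 1·2+4·6 = 26
E: 4·6+4·2+6·0 = 32 | 1·4+4·7 = 32
R: 4·2+4·1+6·0 = 12 | 1·4+4·2 = 12
D: 4·0+4·2+6·0 = 8 | 1·0+4·2 = 8
gcd(4,4,6,1,4) = 1

Coefficients: [4, 4, 6, 1, 4]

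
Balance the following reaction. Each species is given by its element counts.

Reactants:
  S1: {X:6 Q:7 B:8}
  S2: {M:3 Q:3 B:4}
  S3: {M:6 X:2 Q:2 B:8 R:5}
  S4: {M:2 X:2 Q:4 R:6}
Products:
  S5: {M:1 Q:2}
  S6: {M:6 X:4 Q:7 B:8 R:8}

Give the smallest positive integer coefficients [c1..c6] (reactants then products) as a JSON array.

Coefficients: [1, 4, 2, 5, 4, 5]

M: 1·0+4·3+2·6+5·2 = 34 | 4·1+5·6 = 34
X: 1·6+4·0+2·2+5·2 = 20 | 4·0+5·4 = 20
Q: 1·7+4·3+2·2+5·4 = 43 | 4·2+5·7 = 43
B: 1·8+4·4+2·8+5·0 = 40 | 4·0+5·8 = 40
R: 1·0+4·0+2·5+5·6 = 40 | 4·0+5·8 = 40
gcd(1,4,2,5,4,5) = 1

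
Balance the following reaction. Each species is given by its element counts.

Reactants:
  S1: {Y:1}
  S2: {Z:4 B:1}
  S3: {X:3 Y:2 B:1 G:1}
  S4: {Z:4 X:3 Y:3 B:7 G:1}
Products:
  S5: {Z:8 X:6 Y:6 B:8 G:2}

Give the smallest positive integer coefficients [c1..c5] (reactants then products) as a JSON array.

Z: 6·0+6·4+6·0+4·4 = 40 | 5·8 = 40
X: 6·0+6·0+6·3+4·3 = 30 | 5·6 = 30
Y: 6·1+6·0+6·2+4·3 = 30 | 5·6 = 30
B: 6·0+6·1+6·1+4·7 = 40 | 5·8 = 40
G: 6·0+6·0+6·1+4·1 = 10 | 5·2 = 10
gcd(6,6,6,4,5) = 1

Coefficients: [6, 6, 6, 4, 5]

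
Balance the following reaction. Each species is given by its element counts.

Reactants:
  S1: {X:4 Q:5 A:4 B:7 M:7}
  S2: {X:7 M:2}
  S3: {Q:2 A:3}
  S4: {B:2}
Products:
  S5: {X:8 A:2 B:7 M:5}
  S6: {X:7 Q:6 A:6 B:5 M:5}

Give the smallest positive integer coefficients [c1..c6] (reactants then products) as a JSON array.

Coefficients: [2, 3, 4, 4, 1, 3]

X: 2·4+3·7+4·0+4·0 = 29 | 1·8+3·7 = 29
Q: 2·5+3·0+4·2+4·0 = 18 | 1·0+3·6 = 18
A: 2·4+3·0+4·3+4·0 = 20 | 1·2+3·6 = 20
B: 2·7+3·0+4·0+4·2 = 22 | 1·7+3·5 = 22
M: 2·7+3·2+4·0+4·0 = 20 | 1·5+3·5 = 20
gcd(2,3,4,4,1,3) = 1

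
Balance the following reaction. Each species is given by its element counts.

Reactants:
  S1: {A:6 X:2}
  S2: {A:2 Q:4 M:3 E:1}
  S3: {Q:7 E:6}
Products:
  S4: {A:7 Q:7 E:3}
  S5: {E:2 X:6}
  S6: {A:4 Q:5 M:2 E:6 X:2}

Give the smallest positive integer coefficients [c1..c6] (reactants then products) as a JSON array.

Coefficients: [6, 2, 5, 4, 1, 3]

A: 6·6+2·2+5·0 = 40 | 4·7+1·0+3·4 = 40
Q: 6·0+2·4+5·7 = 43 | 4·7+1·0+3·5 = 43
M: 6·0+2·3+5·0 = 6 | 4·0+1·0+3·2 = 6
E: 6·0+2·1+5·6 = 32 | 4·3+1·2+3·6 = 32
X: 6·2+2·0+5·0 = 12 | 4·0+1·6+3·2 = 12
gcd(6,2,5,4,1,3) = 1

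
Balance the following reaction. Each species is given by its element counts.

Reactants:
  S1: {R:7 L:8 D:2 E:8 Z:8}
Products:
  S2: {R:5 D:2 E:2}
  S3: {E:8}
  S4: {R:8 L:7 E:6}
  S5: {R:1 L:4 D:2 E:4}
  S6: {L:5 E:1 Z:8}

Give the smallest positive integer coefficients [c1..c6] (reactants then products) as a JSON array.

R: 6·7 = 42 | 5·5+2·0+2·8+1·1+6·0 = 42
L: 6·8 = 48 | 5·0+2·0+2·7+1·4+6·5 = 48
D: 6·2 = 12 | 5·2+2·0+2·0+1·2+6·0 = 12
E: 6·8 = 48 | 5·2+2·8+2·6+1·4+6·1 = 48
Z: 6·8 = 48 | 5·0+2·0+2·0+1·0+6·8 = 48
gcd(6,5,2,2,1,6) = 1

Coefficients: [6, 5, 2, 2, 1, 6]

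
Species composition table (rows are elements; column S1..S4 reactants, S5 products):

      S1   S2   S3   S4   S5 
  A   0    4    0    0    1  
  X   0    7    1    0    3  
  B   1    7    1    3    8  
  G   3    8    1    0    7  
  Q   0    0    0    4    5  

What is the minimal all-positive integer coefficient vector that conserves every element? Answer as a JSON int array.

Coefficients: [5, 1, 5, 5, 4]

A: 5·0+1·4+5·0+5·0 = 4 | 4·1 = 4
X: 5·0+1·7+5·1+5·0 = 12 | 4·3 = 12
B: 5·1+1·7+5·1+5·3 = 32 | 4·8 = 32
G: 5·3+1·8+5·1+5·0 = 28 | 4·7 = 28
Q: 5·0+1·0+5·0+5·4 = 20 | 4·5 = 20
gcd(5,1,5,5,4) = 1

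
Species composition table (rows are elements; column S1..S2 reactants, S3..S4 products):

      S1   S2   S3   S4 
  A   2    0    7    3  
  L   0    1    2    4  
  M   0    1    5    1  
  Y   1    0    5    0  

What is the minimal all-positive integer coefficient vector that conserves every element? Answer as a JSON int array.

A: 5·2+6·0 = 10 | 1·7+1·3 = 10
L: 5·0+6·1 = 6 | 1·2+1·4 = 6
M: 5·0+6·1 = 6 | 1·5+1·1 = 6
Y: 5·1+6·0 = 5 | 1·5+1·0 = 5
gcd(5,6,1,1) = 1

Coefficients: [5, 6, 1, 1]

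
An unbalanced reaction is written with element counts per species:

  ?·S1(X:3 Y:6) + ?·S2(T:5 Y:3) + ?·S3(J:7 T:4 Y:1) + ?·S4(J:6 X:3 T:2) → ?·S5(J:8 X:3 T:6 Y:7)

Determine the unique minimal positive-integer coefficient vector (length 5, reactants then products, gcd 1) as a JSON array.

Coefficients: [5, 2, 6, 1, 6]

J: 5·0+2·0+6·7+1·6 = 48 | 6·8 = 48
X: 5·3+2·0+6·0+1·3 = 18 | 6·3 = 18
T: 5·0+2·5+6·4+1·2 = 36 | 6·6 = 36
Y: 5·6+2·3+6·1+1·0 = 42 | 6·7 = 42
gcd(5,2,6,1,6) = 1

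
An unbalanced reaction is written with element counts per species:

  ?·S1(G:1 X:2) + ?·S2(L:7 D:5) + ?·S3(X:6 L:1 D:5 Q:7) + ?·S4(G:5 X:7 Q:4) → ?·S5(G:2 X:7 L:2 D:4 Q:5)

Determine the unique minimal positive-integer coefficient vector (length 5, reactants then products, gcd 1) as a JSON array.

Coefficients: [5, 1, 3, 1, 5]

G: 5·1+1·0+3·0+1·5 = 10 | 5·2 = 10
X: 5·2+1·0+3·6+1·7 = 35 | 5·7 = 35
L: 5·0+1·7+3·1+1·0 = 10 | 5·2 = 10
D: 5·0+1·5+3·5+1·0 = 20 | 5·4 = 20
Q: 5·0+1·0+3·7+1·4 = 25 | 5·5 = 25
gcd(5,1,3,1,5) = 1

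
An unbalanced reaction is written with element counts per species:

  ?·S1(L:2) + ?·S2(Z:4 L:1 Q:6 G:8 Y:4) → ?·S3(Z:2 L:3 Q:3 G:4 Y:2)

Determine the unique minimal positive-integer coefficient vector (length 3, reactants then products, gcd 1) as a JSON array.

Z: 5·0+2·4 = 8 | 4·2 = 8
L: 5·2+2·1 = 12 | 4·3 = 12
Q: 5·0+2·6 = 12 | 4·3 = 12
G: 5·0+2·8 = 16 | 4·4 = 16
Y: 5·0+2·4 = 8 | 4·2 = 8
gcd(5,2,4) = 1

Coefficients: [5, 2, 4]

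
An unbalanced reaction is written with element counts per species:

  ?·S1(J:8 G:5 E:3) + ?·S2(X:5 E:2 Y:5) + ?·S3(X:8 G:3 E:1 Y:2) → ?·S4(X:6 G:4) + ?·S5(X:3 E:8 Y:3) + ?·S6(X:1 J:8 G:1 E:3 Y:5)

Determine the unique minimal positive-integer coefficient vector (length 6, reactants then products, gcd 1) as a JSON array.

Coefficients: [3, 2, 4, 6, 1, 3]

X: 3·0+2·5+4·8 = 42 | 6·6+1·3+3·1 = 42
J: 3·8+2·0+4·0 = 24 | 6·0+1·0+3·8 = 24
G: 3·5+2·0+4·3 = 27 | 6·4+1·0+3·1 = 27
E: 3·3+2·2+4·1 = 17 | 6·0+1·8+3·3 = 17
Y: 3·0+2·5+4·2 = 18 | 6·0+1·3+3·5 = 18
gcd(3,2,4,6,1,3) = 1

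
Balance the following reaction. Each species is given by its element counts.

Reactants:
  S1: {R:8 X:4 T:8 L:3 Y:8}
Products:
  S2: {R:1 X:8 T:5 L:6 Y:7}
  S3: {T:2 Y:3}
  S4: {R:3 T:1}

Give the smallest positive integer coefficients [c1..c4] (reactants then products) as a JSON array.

R: 2·8 = 16 | 1·1+3·0+5·3 = 16
X: 2·4 = 8 | 1·8+3·0+5·0 = 8
T: 2·8 = 16 | 1·5+3·2+5·1 = 16
L: 2·3 = 6 | 1·6+3·0+5·0 = 6
Y: 2·8 = 16 | 1·7+3·3+5·0 = 16
gcd(2,1,3,5) = 1

Coefficients: [2, 1, 3, 5]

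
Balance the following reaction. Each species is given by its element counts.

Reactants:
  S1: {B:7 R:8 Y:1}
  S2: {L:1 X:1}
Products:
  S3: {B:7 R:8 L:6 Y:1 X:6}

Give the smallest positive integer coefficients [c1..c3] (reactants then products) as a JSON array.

Coefficients: [1, 6, 1]

B: 1·7+6·0 = 7 | 1·7 = 7
R: 1·8+6·0 = 8 | 1·8 = 8
L: 1·0+6·1 = 6 | 1·6 = 6
Y: 1·1+6·0 = 1 | 1·1 = 1
X: 1·0+6·1 = 6 | 1·6 = 6
gcd(1,6,1) = 1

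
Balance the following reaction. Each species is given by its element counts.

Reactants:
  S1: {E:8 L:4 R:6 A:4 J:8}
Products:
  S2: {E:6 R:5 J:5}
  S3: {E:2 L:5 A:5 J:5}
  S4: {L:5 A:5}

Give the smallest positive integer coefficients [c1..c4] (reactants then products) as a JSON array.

Coefficients: [5, 6, 2, 2]

E: 5·8 = 40 | 6·6+2·2+2·0 = 40
L: 5·4 = 20 | 6·0+2·5+2·5 = 20
R: 5·6 = 30 | 6·5+2·0+2·0 = 30
A: 5·4 = 20 | 6·0+2·5+2·5 = 20
J: 5·8 = 40 | 6·5+2·5+2·0 = 40
gcd(5,6,2,2) = 1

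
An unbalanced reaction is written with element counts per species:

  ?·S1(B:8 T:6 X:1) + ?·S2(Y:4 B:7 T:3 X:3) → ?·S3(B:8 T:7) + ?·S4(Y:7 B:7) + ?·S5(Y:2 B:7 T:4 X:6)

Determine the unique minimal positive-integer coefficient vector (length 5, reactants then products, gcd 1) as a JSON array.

Coefficients: [3, 5, 3, 2, 3]

Y: 3·0+5·4 = 20 | 3·0+2·7+3·2 = 20
B: 3·8+5·7 = 59 | 3·8+2·7+3·7 = 59
T: 3·6+5·3 = 33 | 3·7+2·0+3·4 = 33
X: 3·1+5·3 = 18 | 3·0+2·0+3·6 = 18
gcd(3,5,3,2,3) = 1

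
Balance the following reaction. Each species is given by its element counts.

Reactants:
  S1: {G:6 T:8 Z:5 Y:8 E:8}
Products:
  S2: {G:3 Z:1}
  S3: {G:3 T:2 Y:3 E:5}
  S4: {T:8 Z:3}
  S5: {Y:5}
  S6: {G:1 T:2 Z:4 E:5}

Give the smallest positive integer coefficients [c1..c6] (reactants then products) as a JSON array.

G: 5·6 = 30 | 4·3+5·3+3·0+5·0+3·1 = 30
T: 5·8 = 40 | 4·0+5·2+3·8+5·0+3·2 = 40
Z: 5·5 = 25 | 4·1+5·0+3·3+5·0+3·4 = 25
Y: 5·8 = 40 | 4·0+5·3+3·0+5·5+3·0 = 40
E: 5·8 = 40 | 4·0+5·5+3·0+5·0+3·5 = 40
gcd(5,4,5,3,5,3) = 1

Coefficients: [5, 4, 5, 3, 5, 3]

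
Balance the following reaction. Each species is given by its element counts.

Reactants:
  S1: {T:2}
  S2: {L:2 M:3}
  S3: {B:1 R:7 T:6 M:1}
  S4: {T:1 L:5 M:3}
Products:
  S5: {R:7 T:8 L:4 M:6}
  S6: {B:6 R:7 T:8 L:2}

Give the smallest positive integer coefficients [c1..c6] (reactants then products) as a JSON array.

B: 5·0+6·0+6·1+2·0 = 6 | 5·0+1·6 = 6
R: 5·0+6·0+6·7+2·0 = 42 | 5·7+1·7 = 42
T: 5·2+6·0+6·6+2·1 = 48 | 5·8+1·8 = 48
L: 5·0+6·2+6·0+2·5 = 22 | 5·4+1·2 = 22
M: 5·0+6·3+6·1+2·3 = 30 | 5·6+1·0 = 30
gcd(5,6,6,2,5,1) = 1

Coefficients: [5, 6, 6, 2, 5, 1]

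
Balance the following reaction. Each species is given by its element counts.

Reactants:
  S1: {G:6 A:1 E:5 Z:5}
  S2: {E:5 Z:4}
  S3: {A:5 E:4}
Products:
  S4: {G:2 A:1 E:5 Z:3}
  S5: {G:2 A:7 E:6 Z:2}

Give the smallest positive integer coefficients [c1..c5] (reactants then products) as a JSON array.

Coefficients: [3, 2, 6, 5, 4]

G: 3·6+2·0+6·0 = 18 | 5·2+4·2 = 18
A: 3·1+2·0+6·5 = 33 | 5·1+4·7 = 33
E: 3·5+2·5+6·4 = 49 | 5·5+4·6 = 49
Z: 3·5+2·4+6·0 = 23 | 5·3+4·2 = 23
gcd(3,2,6,5,4) = 1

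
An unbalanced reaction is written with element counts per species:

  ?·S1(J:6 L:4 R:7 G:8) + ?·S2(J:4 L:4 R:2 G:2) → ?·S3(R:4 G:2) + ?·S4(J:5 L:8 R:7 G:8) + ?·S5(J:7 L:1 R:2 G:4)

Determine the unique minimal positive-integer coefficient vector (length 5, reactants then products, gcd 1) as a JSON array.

J: 6·6+3·4 = 48 | 3·0+4·5+4·7 = 48
L: 6·4+3·4 = 36 | 3·0+4·8+4·1 = 36
R: 6·7+3·2 = 48 | 3·4+4·7+4·2 = 48
G: 6·8+3·2 = 54 | 3·2+4·8+4·4 = 54
gcd(6,3,3,4,4) = 1

Coefficients: [6, 3, 3, 4, 4]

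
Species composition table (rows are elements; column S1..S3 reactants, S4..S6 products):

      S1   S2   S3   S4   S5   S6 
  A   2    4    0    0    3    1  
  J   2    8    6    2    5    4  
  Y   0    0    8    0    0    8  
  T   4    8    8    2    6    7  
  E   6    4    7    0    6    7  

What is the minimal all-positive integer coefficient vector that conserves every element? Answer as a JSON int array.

Coefficients: [4, 3, 2, 3, 6, 2]

A: 4·2+3·4+2·0 = 20 | 3·0+6·3+2·1 = 20
J: 4·2+3·8+2·6 = 44 | 3·2+6·5+2·4 = 44
Y: 4·0+3·0+2·8 = 16 | 3·0+6·0+2·8 = 16
T: 4·4+3·8+2·8 = 56 | 3·2+6·6+2·7 = 56
E: 4·6+3·4+2·7 = 50 | 3·0+6·6+2·7 = 50
gcd(4,3,2,3,6,2) = 1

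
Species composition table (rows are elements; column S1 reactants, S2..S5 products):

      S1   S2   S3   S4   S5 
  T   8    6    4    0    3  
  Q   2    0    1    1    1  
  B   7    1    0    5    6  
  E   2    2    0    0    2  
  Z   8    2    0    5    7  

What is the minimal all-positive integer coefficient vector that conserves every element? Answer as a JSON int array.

T: 5·8 = 40 | 3·6+4·4+4·0+2·3 = 40
Q: 5·2 = 10 | 3·0+4·1+4·1+2·1 = 10
B: 5·7 = 35 | 3·1+4·0+4·5+2·6 = 35
E: 5·2 = 10 | 3·2+4·0+4·0+2·2 = 10
Z: 5·8 = 40 | 3·2+4·0+4·5+2·7 = 40
gcd(5,3,4,4,2) = 1

Coefficients: [5, 3, 4, 4, 2]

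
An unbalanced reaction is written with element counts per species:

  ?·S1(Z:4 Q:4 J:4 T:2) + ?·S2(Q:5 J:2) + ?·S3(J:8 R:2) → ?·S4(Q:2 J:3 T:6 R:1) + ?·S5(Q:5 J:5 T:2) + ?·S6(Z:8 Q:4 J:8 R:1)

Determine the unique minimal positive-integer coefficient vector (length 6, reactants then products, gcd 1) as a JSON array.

Z: 6·4+1·0+2·0 = 24 | 1·0+3·0+3·8 = 24
Q: 6·4+1·5+2·0 = 29 | 1·2+3·5+3·4 = 29
J: 6·4+1·2+2·8 = 42 | 1·3+3·5+3·8 = 42
T: 6·2+1·0+2·0 = 12 | 1·6+3·2+3·0 = 12
R: 6·0+1·0+2·2 = 4 | 1·1+3·0+3·1 = 4
gcd(6,1,2,1,3,3) = 1

Coefficients: [6, 1, 2, 1, 3, 3]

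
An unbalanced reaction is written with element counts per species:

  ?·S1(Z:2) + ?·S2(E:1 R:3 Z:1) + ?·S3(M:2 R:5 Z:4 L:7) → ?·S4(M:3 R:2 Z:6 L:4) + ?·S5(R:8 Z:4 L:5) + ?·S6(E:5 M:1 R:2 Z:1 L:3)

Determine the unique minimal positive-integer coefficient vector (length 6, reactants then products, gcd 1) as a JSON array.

E: 5·0+5·1+5·0 = 5 | 3·0+4·0+1·5 = 5
M: 5·0+5·0+5·2 = 10 | 3·3+4·0+1·1 = 10
R: 5·0+5·3+5·5 = 40 | 3·2+4·8+1·2 = 40
Z: 5·2+5·1+5·4 = 35 | 3·6+4·4+1·1 = 35
L: 5·0+5·0+5·7 = 35 | 3·4+4·5+1·3 = 35
gcd(5,5,5,3,4,1) = 1

Coefficients: [5, 5, 5, 3, 4, 1]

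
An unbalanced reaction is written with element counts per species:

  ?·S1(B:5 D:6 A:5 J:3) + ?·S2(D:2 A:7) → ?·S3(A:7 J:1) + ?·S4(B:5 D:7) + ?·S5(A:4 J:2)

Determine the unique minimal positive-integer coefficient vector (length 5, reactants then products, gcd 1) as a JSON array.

Coefficients: [4, 2, 2, 4, 5]

B: 4·5+2·0 = 20 | 2·0+4·5+5·0 = 20
D: 4·6+2·2 = 28 | 2·0+4·7+5·0 = 28
A: 4·5+2·7 = 34 | 2·7+4·0+5·4 = 34
J: 4·3+2·0 = 12 | 2·1+4·0+5·2 = 12
gcd(4,2,2,4,5) = 1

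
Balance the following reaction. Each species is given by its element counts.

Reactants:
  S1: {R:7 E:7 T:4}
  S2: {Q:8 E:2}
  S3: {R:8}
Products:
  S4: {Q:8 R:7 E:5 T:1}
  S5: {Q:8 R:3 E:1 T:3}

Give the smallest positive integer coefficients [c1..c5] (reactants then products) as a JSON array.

Coefficients: [2, 6, 3, 5, 1]

Q: 2·0+6·8+3·0 = 48 | 5·8+1·8 = 48
R: 2·7+6·0+3·8 = 38 | 5·7+1·3 = 38
E: 2·7+6·2+3·0 = 26 | 5·5+1·1 = 26
T: 2·4+6·0+3·0 = 8 | 5·1+1·3 = 8
gcd(2,6,3,5,1) = 1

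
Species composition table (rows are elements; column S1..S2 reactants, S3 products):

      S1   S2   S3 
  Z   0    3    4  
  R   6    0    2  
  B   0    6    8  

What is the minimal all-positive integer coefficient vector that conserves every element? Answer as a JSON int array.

Coefficients: [1, 4, 3]

Z: 1·0+4·3 = 12 | 3·4 = 12
R: 1·6+4·0 = 6 | 3·2 = 6
B: 1·0+4·6 = 24 | 3·8 = 24
gcd(1,4,3) = 1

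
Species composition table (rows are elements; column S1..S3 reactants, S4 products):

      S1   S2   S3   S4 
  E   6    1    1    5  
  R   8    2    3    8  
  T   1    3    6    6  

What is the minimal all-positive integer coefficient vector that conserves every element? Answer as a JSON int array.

E: 3·6+5·1+2·1 = 25 | 5·5 = 25
R: 3·8+5·2+2·3 = 40 | 5·8 = 40
T: 3·1+5·3+2·6 = 30 | 5·6 = 30
gcd(3,5,2,5) = 1

Coefficients: [3, 5, 2, 5]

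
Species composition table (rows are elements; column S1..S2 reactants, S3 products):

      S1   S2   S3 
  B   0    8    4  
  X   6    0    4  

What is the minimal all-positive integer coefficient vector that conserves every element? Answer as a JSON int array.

Coefficients: [4, 3, 6]

B: 4·0+3·8 = 24 | 6·4 = 24
X: 4·6+3·0 = 24 | 6·4 = 24
gcd(4,3,6) = 1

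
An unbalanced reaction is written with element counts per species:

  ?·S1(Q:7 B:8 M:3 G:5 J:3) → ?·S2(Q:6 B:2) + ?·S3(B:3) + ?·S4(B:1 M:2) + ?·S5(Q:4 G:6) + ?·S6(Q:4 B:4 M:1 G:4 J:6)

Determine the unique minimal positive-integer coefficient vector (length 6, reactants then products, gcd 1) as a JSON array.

Coefficients: [4, 2, 5, 5, 2, 2]

Q: 4·7 = 28 | 2·6+5·0+5·0+2·4+2·4 = 28
B: 4·8 = 32 | 2·2+5·3+5·1+2·0+2·4 = 32
M: 4·3 = 12 | 2·0+5·0+5·2+2·0+2·1 = 12
G: 4·5 = 20 | 2·0+5·0+5·0+2·6+2·4 = 20
J: 4·3 = 12 | 2·0+5·0+5·0+2·0+2·6 = 12
gcd(4,2,5,5,2,2) = 1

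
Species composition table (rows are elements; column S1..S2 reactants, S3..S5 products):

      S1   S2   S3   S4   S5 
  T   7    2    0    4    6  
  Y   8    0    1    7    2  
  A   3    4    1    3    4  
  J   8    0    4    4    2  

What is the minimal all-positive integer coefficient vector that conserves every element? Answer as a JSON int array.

T: 4·7+4·2 = 36 | 3·0+3·4+4·6 = 36
Y: 4·8+4·0 = 32 | 3·1+3·7+4·2 = 32
A: 4·3+4·4 = 28 | 3·1+3·3+4·4 = 28
J: 4·8+4·0 = 32 | 3·4+3·4+4·2 = 32
gcd(4,4,3,3,4) = 1

Coefficients: [4, 4, 3, 3, 4]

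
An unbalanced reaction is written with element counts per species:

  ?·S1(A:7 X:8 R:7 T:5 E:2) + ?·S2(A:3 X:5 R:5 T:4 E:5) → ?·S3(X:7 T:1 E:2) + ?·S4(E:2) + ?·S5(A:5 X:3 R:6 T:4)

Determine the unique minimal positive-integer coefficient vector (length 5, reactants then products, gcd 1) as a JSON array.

Coefficients: [2, 2, 2, 5, 4]

A: 2·7+2·3 = 20 | 2·0+5·0+4·5 = 20
X: 2·8+2·5 = 26 | 2·7+5·0+4·3 = 26
R: 2·7+2·5 = 24 | 2·0+5·0+4·6 = 24
T: 2·5+2·4 = 18 | 2·1+5·0+4·4 = 18
E: 2·2+2·5 = 14 | 2·2+5·2+4·0 = 14
gcd(2,2,2,5,4) = 1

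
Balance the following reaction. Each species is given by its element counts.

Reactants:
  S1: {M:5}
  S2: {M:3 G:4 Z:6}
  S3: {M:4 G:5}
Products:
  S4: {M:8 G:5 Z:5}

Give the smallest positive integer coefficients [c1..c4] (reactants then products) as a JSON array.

Coefficients: [5, 5, 2, 6]

M: 5·5+5·3+2·4 = 48 | 6·8 = 48
G: 5·0+5·4+2·5 = 30 | 6·5 = 30
Z: 5·0+5·6+2·0 = 30 | 6·5 = 30
gcd(5,5,2,6) = 1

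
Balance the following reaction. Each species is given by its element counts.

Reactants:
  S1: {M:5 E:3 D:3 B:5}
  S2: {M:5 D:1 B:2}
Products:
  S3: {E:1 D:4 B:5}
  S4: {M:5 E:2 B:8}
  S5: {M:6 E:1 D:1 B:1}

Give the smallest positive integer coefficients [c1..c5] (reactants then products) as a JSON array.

Coefficients: [3, 4, 2, 1, 5]

M: 3·5+4·5 = 35 | 2·0+1·5+5·6 = 35
E: 3·3+4·0 = 9 | 2·1+1·2+5·1 = 9
D: 3·3+4·1 = 13 | 2·4+1·0+5·1 = 13
B: 3·5+4·2 = 23 | 2·5+1·8+5·1 = 23
gcd(3,4,2,1,5) = 1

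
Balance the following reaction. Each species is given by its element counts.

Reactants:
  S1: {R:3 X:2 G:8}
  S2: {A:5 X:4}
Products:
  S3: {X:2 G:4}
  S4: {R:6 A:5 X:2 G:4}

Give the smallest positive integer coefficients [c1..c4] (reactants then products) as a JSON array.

R: 2·3+1·0 = 6 | 3·0+1·6 = 6
A: 2·0+1·5 = 5 | 3·0+1·5 = 5
X: 2·2+1·4 = 8 | 3·2+1·2 = 8
G: 2·8+1·0 = 16 | 3·4+1·4 = 16
gcd(2,1,3,1) = 1

Coefficients: [2, 1, 3, 1]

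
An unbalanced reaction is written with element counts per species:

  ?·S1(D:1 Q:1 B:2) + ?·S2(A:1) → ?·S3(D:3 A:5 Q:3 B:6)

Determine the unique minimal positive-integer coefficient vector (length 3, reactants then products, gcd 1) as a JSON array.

Coefficients: [3, 5, 1]

D: 3·1+5·0 = 3 | 1·3 = 3
A: 3·0+5·1 = 5 | 1·5 = 5
Q: 3·1+5·0 = 3 | 1·3 = 3
B: 3·2+5·0 = 6 | 1·6 = 6
gcd(3,5,1) = 1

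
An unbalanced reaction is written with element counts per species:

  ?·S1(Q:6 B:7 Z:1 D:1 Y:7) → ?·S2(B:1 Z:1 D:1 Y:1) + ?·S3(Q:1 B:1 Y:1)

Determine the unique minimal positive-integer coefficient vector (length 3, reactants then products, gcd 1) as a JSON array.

Q: 1·6 = 6 | 1·0+6·1 = 6
B: 1·7 = 7 | 1·1+6·1 = 7
Z: 1·1 = 1 | 1·1+6·0 = 1
D: 1·1 = 1 | 1·1+6·0 = 1
Y: 1·7 = 7 | 1·1+6·1 = 7
gcd(1,1,6) = 1

Coefficients: [1, 1, 6]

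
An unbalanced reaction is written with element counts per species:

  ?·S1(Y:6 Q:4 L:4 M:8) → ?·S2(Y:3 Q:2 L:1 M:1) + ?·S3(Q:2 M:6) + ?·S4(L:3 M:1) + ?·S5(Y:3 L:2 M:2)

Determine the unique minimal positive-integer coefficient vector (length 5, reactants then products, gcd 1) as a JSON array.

Y: 5·6 = 30 | 6·3+4·0+2·0+4·3 = 30
Q: 5·4 = 20 | 6·2+4·2+2·0+4·0 = 20
L: 5·4 = 20 | 6·1+4·0+2·3+4·2 = 20
M: 5·8 = 40 | 6·1+4·6+2·1+4·2 = 40
gcd(5,6,4,2,4) = 1

Coefficients: [5, 6, 4, 2, 4]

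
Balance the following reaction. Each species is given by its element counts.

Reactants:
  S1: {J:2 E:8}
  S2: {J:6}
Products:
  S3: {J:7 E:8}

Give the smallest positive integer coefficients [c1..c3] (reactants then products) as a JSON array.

J: 6·2+5·6 = 42 | 6·7 = 42
E: 6·8+5·0 = 48 | 6·8 = 48
gcd(6,5,6) = 1

Coefficients: [6, 5, 6]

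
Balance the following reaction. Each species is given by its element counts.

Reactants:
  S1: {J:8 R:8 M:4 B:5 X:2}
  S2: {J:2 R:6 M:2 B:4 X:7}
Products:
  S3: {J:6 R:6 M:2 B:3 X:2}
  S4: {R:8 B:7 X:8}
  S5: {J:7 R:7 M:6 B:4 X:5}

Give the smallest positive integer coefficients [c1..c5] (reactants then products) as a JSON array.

Coefficients: [5, 6, 4, 3, 4]

J: 5·8+6·2 = 52 | 4·6+3·0+4·7 = 52
R: 5·8+6·6 = 76 | 4·6+3·8+4·7 = 76
M: 5·4+6·2 = 32 | 4·2+3·0+4·6 = 32
B: 5·5+6·4 = 49 | 4·3+3·7+4·4 = 49
X: 5·2+6·7 = 52 | 4·2+3·8+4·5 = 52
gcd(5,6,4,3,4) = 1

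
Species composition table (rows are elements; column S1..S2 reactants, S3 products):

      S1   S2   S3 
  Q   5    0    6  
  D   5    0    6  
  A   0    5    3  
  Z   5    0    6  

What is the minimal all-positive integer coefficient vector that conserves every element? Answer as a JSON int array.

Q: 6·5+3·0 = 30 | 5·6 = 30
D: 6·5+3·0 = 30 | 5·6 = 30
A: 6·0+3·5 = 15 | 5·3 = 15
Z: 6·5+3·0 = 30 | 5·6 = 30
gcd(6,3,5) = 1

Coefficients: [6, 3, 5]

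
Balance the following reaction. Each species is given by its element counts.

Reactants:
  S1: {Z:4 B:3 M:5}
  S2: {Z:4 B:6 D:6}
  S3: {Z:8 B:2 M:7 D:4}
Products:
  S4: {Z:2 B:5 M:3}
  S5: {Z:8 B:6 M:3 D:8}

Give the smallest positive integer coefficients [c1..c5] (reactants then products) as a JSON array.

Coefficients: [4, 6, 1, 4, 5]

Z: 4·4+6·4+1·8 = 48 | 4·2+5·8 = 48
B: 4·3+6·6+1·2 = 50 | 4·5+5·6 = 50
M: 4·5+6·0+1·7 = 27 | 4·3+5·3 = 27
D: 4·0+6·6+1·4 = 40 | 4·0+5·8 = 40
gcd(4,6,1,4,5) = 1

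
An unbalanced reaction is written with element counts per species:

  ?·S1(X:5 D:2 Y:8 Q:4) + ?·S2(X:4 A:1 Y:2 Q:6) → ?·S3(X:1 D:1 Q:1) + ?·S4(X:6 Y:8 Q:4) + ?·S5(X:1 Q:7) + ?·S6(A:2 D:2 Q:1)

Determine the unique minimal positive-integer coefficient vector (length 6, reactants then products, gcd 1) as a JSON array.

Coefficients: [4, 4, 4, 5, 2, 2]

X: 4·5+4·4 = 36 | 4·1+5·6+2·1+2·0 = 36
A: 4·0+4·1 = 4 | 4·0+5·0+2·0+2·2 = 4
D: 4·2+4·0 = 8 | 4·1+5·0+2·0+2·2 = 8
Y: 4·8+4·2 = 40 | 4·0+5·8+2·0+2·0 = 40
Q: 4·4+4·6 = 40 | 4·1+5·4+2·7+2·1 = 40
gcd(4,4,4,5,2,2) = 1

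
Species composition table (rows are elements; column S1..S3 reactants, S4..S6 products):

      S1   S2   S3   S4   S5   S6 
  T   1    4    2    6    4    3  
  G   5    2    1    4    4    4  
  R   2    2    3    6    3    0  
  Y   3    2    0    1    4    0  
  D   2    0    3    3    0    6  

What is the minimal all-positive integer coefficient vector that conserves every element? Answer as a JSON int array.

T: 3·1+6·4+1·2 = 29 | 1·6+5·4+1·3 = 29
G: 3·5+6·2+1·1 = 28 | 1·4+5·4+1·4 = 28
R: 3·2+6·2+1·3 = 21 | 1·6+5·3+1·0 = 21
Y: 3·3+6·2+1·0 = 21 | 1·1+5·4+1·0 = 21
D: 3·2+6·0+1·3 = 9 | 1·3+5·0+1·6 = 9
gcd(3,6,1,1,5,1) = 1

Coefficients: [3, 6, 1, 1, 5, 1]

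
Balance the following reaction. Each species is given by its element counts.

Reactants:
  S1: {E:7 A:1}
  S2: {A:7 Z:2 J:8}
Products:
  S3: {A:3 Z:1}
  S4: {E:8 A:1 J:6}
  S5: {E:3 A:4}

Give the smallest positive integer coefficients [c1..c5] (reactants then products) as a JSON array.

Coefficients: [5, 3, 6, 4, 1]

E: 5·7+3·0 = 35 | 6·0+4·8+1·3 = 35
A: 5·1+3·7 = 26 | 6·3+4·1+1·4 = 26
Z: 5·0+3·2 = 6 | 6·1+4·0+1·0 = 6
J: 5·0+3·8 = 24 | 6·0+4·6+1·0 = 24
gcd(5,3,6,4,1) = 1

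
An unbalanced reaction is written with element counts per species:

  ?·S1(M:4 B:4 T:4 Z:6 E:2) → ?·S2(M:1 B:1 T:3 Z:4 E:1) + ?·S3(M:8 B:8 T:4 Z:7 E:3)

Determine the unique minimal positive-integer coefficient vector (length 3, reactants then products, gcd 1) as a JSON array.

M: 5·4 = 20 | 4·1+2·8 = 20
B: 5·4 = 20 | 4·1+2·8 = 20
T: 5·4 = 20 | 4·3+2·4 = 20
Z: 5·6 = 30 | 4·4+2·7 = 30
E: 5·2 = 10 | 4·1+2·3 = 10
gcd(5,4,2) = 1

Coefficients: [5, 4, 2]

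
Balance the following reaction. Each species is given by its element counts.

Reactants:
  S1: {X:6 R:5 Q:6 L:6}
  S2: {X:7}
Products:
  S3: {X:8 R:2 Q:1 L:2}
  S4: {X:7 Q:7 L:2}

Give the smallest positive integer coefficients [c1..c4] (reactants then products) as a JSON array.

X: 2·6+5·7 = 47 | 5·8+1·7 = 47
R: 2·5+5·0 = 10 | 5·2+1·0 = 10
Q: 2·6+5·0 = 12 | 5·1+1·7 = 12
L: 2·6+5·0 = 12 | 5·2+1·2 = 12
gcd(2,5,5,1) = 1

Coefficients: [2, 5, 5, 1]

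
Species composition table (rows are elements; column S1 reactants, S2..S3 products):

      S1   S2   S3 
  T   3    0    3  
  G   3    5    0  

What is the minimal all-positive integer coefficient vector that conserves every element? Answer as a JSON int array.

Coefficients: [5, 3, 5]

T: 5·3 = 15 | 3·0+5·3 = 15
G: 5·3 = 15 | 3·5+5·0 = 15
gcd(5,3,5) = 1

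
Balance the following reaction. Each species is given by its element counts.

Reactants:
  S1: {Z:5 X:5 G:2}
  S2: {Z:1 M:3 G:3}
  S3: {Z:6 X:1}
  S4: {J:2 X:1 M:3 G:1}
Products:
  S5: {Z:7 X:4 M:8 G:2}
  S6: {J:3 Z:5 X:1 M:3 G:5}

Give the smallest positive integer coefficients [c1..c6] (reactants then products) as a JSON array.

J: 1·0+6·0+5·0+6·2 = 12 | 3·0+4·3 = 12
Z: 1·5+6·1+5·6+6·0 = 41 | 3·7+4·5 = 41
X: 1·5+6·0+5·1+6·1 = 16 | 3·4+4·1 = 16
M: 1·0+6·3+5·0+6·3 = 36 | 3·8+4·3 = 36
G: 1·2+6·3+5·0+6·1 = 26 | 3·2+4·5 = 26
gcd(1,6,5,6,3,4) = 1

Coefficients: [1, 6, 5, 6, 3, 4]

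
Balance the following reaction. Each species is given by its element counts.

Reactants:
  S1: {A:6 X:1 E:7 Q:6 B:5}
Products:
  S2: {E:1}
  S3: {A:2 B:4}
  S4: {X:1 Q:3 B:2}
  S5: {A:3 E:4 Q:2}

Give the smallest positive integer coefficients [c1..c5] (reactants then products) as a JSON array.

A: 4·6 = 24 | 4·0+3·2+4·0+6·3 = 24
X: 4·1 = 4 | 4·0+3·0+4·1+6·0 = 4
E: 4·7 = 28 | 4·1+3·0+4·0+6·4 = 28
Q: 4·6 = 24 | 4·0+3·0+4·3+6·2 = 24
B: 4·5 = 20 | 4·0+3·4+4·2+6·0 = 20
gcd(4,4,3,4,6) = 1

Coefficients: [4, 4, 3, 4, 6]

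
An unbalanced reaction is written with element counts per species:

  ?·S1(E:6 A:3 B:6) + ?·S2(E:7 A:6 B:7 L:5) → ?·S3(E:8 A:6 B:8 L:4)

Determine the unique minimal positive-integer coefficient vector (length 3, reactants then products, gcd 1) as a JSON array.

E: 2·6+4·7 = 40 | 5·8 = 40
A: 2·3+4·6 = 30 | 5·6 = 30
B: 2·6+4·7 = 40 | 5·8 = 40
L: 2·0+4·5 = 20 | 5·4 = 20
gcd(2,4,5) = 1

Coefficients: [2, 4, 5]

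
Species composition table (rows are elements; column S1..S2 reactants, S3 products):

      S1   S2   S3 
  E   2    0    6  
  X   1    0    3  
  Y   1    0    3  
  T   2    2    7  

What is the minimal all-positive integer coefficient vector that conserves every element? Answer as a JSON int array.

Coefficients: [6, 1, 2]

E: 6·2+1·0 = 12 | 2·6 = 12
X: 6·1+1·0 = 6 | 2·3 = 6
Y: 6·1+1·0 = 6 | 2·3 = 6
T: 6·2+1·2 = 14 | 2·7 = 14
gcd(6,1,2) = 1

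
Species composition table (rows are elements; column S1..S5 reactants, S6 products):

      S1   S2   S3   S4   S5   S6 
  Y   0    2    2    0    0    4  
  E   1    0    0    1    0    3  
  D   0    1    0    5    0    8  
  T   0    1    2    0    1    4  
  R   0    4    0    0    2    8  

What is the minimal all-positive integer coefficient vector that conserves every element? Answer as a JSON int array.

Y: 5·0+4·2+2·2+4·0+4·0 = 12 | 3·4 = 12
E: 5·1+4·0+2·0+4·1+4·0 = 9 | 3·3 = 9
D: 5·0+4·1+2·0+4·5+4·0 = 24 | 3·8 = 24
T: 5·0+4·1+2·2+4·0+4·1 = 12 | 3·4 = 12
R: 5·0+4·4+2·0+4·0+4·2 = 24 | 3·8 = 24
gcd(5,4,2,4,4,3) = 1

Coefficients: [5, 4, 2, 4, 4, 3]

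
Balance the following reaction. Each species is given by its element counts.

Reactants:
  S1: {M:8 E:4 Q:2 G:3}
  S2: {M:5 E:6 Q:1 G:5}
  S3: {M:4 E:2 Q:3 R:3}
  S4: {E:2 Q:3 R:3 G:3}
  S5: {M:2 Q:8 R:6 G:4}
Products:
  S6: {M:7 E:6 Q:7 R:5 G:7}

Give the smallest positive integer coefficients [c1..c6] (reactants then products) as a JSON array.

M: 3·8+2·5+1·4+5·0+2·2 = 42 | 6·7 = 42
E: 3·4+2·6+1·2+5·2+2·0 = 36 | 6·6 = 36
Q: 3·2+2·1+1·3+5·3+2·8 = 42 | 6·7 = 42
R: 3·0+2·0+1·3+5·3+2·6 = 30 | 6·5 = 30
G: 3·3+2·5+1·0+5·3+2·4 = 42 | 6·7 = 42
gcd(3,2,1,5,2,6) = 1

Coefficients: [3, 2, 1, 5, 2, 6]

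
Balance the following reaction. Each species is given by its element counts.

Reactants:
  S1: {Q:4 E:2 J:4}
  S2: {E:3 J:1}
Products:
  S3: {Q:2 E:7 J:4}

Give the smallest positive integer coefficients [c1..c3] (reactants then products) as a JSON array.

Coefficients: [1, 4, 2]

Q: 1·4+4·0 = 4 | 2·2 = 4
E: 1·2+4·3 = 14 | 2·7 = 14
J: 1·4+4·1 = 8 | 2·4 = 8
gcd(1,4,2) = 1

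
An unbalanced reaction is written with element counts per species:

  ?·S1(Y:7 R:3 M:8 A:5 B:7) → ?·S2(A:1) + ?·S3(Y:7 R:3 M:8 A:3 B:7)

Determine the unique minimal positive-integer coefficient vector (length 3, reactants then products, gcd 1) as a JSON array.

Y: 1·7 = 7 | 2·0+1·7 = 7
R: 1·3 = 3 | 2·0+1·3 = 3
M: 1·8 = 8 | 2·0+1·8 = 8
A: 1·5 = 5 | 2·1+1·3 = 5
B: 1·7 = 7 | 2·0+1·7 = 7
gcd(1,2,1) = 1

Coefficients: [1, 2, 1]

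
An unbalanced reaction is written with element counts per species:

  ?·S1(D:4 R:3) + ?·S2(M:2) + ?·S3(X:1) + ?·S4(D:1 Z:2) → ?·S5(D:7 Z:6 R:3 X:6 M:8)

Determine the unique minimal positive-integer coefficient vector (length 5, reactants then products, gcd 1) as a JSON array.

Coefficients: [1, 4, 6, 3, 1]

D: 1·4+4·0+6·0+3·1 = 7 | 1·7 = 7
Z: 1·0+4·0+6·0+3·2 = 6 | 1·6 = 6
R: 1·3+4·0+6·0+3·0 = 3 | 1·3 = 3
X: 1·0+4·0+6·1+3·0 = 6 | 1·6 = 6
M: 1·0+4·2+6·0+3·0 = 8 | 1·8 = 8
gcd(1,4,6,3,1) = 1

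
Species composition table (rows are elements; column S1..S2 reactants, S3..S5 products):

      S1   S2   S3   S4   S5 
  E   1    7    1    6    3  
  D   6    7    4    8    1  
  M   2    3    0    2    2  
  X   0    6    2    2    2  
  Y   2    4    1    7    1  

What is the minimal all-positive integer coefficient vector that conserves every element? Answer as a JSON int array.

Coefficients: [1, 4, 5, 1, 6]

E: 1·1+4·7 = 29 | 5·1+1·6+6·3 = 29
D: 1·6+4·7 = 34 | 5·4+1·8+6·1 = 34
M: 1·2+4·3 = 14 | 5·0+1·2+6·2 = 14
X: 1·0+4·6 = 24 | 5·2+1·2+6·2 = 24
Y: 1·2+4·4 = 18 | 5·1+1·7+6·1 = 18
gcd(1,4,5,1,6) = 1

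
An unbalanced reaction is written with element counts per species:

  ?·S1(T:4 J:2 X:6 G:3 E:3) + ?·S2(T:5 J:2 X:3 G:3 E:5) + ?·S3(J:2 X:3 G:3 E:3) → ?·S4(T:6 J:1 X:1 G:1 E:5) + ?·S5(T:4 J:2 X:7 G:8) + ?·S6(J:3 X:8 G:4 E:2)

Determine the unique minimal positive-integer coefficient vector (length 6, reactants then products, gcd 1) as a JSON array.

T: 5·4+4·5+1·0 = 40 | 6·6+1·4+4·0 = 40
J: 5·2+4·2+1·2 = 20 | 6·1+1·2+4·3 = 20
X: 5·6+4·3+1·3 = 45 | 6·1+1·7+4·8 = 45
G: 5·3+4·3+1·3 = 30 | 6·1+1·8+4·4 = 30
E: 5·3+4·5+1·3 = 38 | 6·5+1·0+4·2 = 38
gcd(5,4,1,6,1,4) = 1

Coefficients: [5, 4, 1, 6, 1, 4]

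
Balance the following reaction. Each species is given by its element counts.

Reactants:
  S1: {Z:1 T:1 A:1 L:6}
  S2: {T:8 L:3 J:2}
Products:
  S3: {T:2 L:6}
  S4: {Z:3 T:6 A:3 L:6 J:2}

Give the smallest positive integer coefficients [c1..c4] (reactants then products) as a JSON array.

Coefficients: [6, 2, 5, 2]

Z: 6·1+2·0 = 6 | 5·0+2·3 = 6
T: 6·1+2·8 = 22 | 5·2+2·6 = 22
A: 6·1+2·0 = 6 | 5·0+2·3 = 6
L: 6·6+2·3 = 42 | 5·6+2·6 = 42
J: 6·0+2·2 = 4 | 5·0+2·2 = 4
gcd(6,2,5,2) = 1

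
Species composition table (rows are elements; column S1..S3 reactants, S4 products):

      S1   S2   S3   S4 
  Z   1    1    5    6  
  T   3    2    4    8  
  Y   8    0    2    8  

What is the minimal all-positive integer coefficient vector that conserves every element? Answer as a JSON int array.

Coefficients: [4, 6, 4, 5]

Z: 4·1+6·1+4·5 = 30 | 5·6 = 30
T: 4·3+6·2+4·4 = 40 | 5·8 = 40
Y: 4·8+6·0+4·2 = 40 | 5·8 = 40
gcd(4,6,4,5) = 1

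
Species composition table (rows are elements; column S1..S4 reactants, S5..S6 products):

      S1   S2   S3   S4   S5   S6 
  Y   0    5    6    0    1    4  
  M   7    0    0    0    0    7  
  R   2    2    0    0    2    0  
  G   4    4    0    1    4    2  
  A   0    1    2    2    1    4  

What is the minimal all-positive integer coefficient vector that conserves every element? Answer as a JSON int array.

Y: 2·0+1·5+1·6+4·0 = 11 | 3·1+2·4 = 11
M: 2·7+1·0+1·0+4·0 = 14 | 3·0+2·7 = 14
R: 2·2+1·2+1·0+4·0 = 6 | 3·2+2·0 = 6
G: 2·4+1·4+1·0+4·1 = 16 | 3·4+2·2 = 16
A: 2·0+1·1+1·2+4·2 = 11 | 3·1+2·4 = 11
gcd(2,1,1,4,3,2) = 1

Coefficients: [2, 1, 1, 4, 3, 2]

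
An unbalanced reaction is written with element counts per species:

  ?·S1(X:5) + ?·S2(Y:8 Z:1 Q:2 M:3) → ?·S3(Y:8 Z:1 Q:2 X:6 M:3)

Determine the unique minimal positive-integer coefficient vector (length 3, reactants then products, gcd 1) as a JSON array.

Y: 6·0+5·8 = 40 | 5·8 = 40
Z: 6·0+5·1 = 5 | 5·1 = 5
Q: 6·0+5·2 = 10 | 5·2 = 10
X: 6·5+5·0 = 30 | 5·6 = 30
M: 6·0+5·3 = 15 | 5·3 = 15
gcd(6,5,5) = 1

Coefficients: [6, 5, 5]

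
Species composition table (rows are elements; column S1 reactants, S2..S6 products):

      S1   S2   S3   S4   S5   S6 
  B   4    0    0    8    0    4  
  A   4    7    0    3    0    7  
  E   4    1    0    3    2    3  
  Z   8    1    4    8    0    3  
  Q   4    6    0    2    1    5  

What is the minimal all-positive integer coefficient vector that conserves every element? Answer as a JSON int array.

Coefficients: [5, 1, 5, 2, 5, 1]

B: 5·4 = 20 | 1·0+5·0+2·8+5·0+1·4 = 20
A: 5·4 = 20 | 1·7+5·0+2·3+5·0+1·7 = 20
E: 5·4 = 20 | 1·1+5·0+2·3+5·2+1·3 = 20
Z: 5·8 = 40 | 1·1+5·4+2·8+5·0+1·3 = 40
Q: 5·4 = 20 | 1·6+5·0+2·2+5·1+1·5 = 20
gcd(5,1,5,2,5,1) = 1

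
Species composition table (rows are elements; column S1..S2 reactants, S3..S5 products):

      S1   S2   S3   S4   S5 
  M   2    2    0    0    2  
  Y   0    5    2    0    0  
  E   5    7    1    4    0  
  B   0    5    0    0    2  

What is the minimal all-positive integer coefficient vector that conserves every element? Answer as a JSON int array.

M: 3·2+2·2 = 10 | 5·0+6·0+5·2 = 10
Y: 3·0+2·5 = 10 | 5·2+6·0+5·0 = 10
E: 3·5+2·7 = 29 | 5·1+6·4+5·0 = 29
B: 3·0+2·5 = 10 | 5·0+6·0+5·2 = 10
gcd(3,2,5,6,5) = 1

Coefficients: [3, 2, 5, 6, 5]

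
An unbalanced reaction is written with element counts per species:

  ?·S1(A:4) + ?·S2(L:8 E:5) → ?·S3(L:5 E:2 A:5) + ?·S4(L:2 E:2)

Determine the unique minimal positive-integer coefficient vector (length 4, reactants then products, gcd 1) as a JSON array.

L: 5·0+4·8 = 32 | 4·5+6·2 = 32
E: 5·0+4·5 = 20 | 4·2+6·2 = 20
A: 5·4+4·0 = 20 | 4·5+6·0 = 20
gcd(5,4,4,6) = 1

Coefficients: [5, 4, 4, 6]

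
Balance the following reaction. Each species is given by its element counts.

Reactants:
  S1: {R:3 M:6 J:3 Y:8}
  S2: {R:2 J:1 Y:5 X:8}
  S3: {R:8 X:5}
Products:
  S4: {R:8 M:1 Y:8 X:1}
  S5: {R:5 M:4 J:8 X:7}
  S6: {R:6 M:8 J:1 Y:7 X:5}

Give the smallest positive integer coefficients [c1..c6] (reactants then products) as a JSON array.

R: 6·3+1·2+5·8 = 60 | 4·8+2·5+3·6 = 60
M: 6·6+1·0+5·0 = 36 | 4·1+2·4+3·8 = 36
J: 6·3+1·1+5·0 = 19 | 4·0+2·8+3·1 = 19
Y: 6·8+1·5+5·0 = 53 | 4·8+2·0+3·7 = 53
X: 6·0+1·8+5·5 = 33 | 4·1+2·7+3·5 = 33
gcd(6,1,5,4,2,3) = 1

Coefficients: [6, 1, 5, 4, 2, 3]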